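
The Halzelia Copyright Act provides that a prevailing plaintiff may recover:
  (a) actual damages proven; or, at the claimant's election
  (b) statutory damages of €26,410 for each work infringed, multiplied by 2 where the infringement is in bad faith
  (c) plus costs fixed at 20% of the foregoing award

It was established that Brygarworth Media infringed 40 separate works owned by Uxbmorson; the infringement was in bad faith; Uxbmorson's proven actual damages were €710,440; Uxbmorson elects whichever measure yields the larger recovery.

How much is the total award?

Statutory damages: 40 × €26,410 = €1,056,400
Doubled: 2 × €1,056,400 = €2,112,800
Greater of actual damages (€710,440) or enhanced statutory damages (€2,112,800): €2,112,800
Costs: 20% of €2,112,800 = €422,560
Award plus costs: €2,112,800 + €422,560 = €2,535,360

€2,535,360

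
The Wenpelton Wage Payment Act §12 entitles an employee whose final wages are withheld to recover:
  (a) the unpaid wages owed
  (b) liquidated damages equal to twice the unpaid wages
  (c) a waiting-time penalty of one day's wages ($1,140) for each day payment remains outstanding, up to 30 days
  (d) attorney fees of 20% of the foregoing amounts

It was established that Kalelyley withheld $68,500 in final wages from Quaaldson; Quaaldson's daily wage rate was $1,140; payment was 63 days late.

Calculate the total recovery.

$287,640

Doubled: 2 × $68,500 = $137,000
Penalty days: min(63, 30) = 30
Waiting-time penalty: 30 × $1,140 = $34,200
Subtotal: $68,500 + $137,000 + $34,200 = $239,700
Attorney fees: 20% of $239,700 = $47,940
Total award: $239,700 + $47,940 = $287,640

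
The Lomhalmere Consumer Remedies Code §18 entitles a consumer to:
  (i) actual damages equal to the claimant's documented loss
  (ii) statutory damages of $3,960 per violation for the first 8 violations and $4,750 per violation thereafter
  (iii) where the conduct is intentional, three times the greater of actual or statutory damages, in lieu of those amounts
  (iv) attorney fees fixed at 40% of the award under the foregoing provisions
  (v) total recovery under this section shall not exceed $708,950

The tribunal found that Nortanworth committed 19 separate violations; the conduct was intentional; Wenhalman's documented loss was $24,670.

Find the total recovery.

Total recovery: $352,506

First 8 violations: 8 × $3,960 = $31,680
Remaining violations: (19 − 8) × $4,750 = $52,250
Statutory damages: $31,680 + $52,250 = $83,930
Greater of actual damages ($24,670) or statutory damages ($83,930): $83,930
Trebled: 3 × $83,930 = $251,790
Attorney fees: 40% of $251,790 = $100,716
Total before cap: $251,790 + $100,716 = $352,506
Cap at $708,950: $352,506 is within the cap, no reduction.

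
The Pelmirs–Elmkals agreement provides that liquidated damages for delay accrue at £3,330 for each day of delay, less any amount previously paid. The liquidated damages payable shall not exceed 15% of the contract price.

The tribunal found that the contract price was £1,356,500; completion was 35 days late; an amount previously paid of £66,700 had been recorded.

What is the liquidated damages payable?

Per-day damages: 35 × £3,330 = £116,550
Less amount previously paid: £116,550 − £66,700 = £49,850
Cap: 15% of £1,356,500 = £203,475
Cap at £203,475: £49,850 is within the cap, no reduction.

Liquidated damages: £49,850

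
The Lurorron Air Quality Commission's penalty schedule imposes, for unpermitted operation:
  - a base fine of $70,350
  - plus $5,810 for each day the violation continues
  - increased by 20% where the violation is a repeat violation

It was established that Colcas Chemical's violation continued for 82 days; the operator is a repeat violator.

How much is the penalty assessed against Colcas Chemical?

Per-day component: 82 × $5,810 = $476,420
Base plus per-day: $70,350 + $476,420 = $546,770
Enhancement: 20% of $546,770 = $109,354
Enhanced fine: $546,770 + $109,354 = $656,124

$656,124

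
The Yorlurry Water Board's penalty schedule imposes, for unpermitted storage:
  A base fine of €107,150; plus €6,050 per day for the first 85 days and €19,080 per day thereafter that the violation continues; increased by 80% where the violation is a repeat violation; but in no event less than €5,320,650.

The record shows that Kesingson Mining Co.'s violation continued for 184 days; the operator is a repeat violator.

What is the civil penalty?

First 85 days: 85 × €6,050 = €514,250
Remaining days: (184 − 85) × €19,080 = €1,888,920
Per-day component: €514,250 + €1,888,920 = €2,403,170
Base plus per-day: €107,150 + €2,403,170 = €2,510,320
Enhancement: 80% of €2,510,320 = €2,008,256
Enhanced fine: €2,510,320 + €2,008,256 = €4,518,576
Minimum €5,320,650: €4,518,576 is below the minimum → €5,320,650

€5,320,650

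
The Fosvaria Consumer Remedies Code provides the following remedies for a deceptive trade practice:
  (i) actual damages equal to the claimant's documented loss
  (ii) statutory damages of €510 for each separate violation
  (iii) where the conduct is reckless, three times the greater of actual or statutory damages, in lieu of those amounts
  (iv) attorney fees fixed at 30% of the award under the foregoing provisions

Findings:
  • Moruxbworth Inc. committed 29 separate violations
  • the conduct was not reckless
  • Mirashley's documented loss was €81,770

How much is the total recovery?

Statutory damages: 29 × €510 = €14,790
Conduct not reckless: the in-lieu enhancement does not apply.
Actual plus statutory damages: €81,770 + €14,790 = €96,560
Attorney fees: 30% of €96,560 = €28,968
Total recovery: €96,560 + €28,968 = €125,528

€125,528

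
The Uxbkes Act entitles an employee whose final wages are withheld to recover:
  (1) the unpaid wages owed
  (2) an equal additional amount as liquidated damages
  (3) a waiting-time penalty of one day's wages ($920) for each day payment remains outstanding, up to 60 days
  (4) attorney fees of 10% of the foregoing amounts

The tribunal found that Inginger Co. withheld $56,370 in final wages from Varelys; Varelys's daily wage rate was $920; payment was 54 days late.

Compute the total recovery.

$178,662

Liquidated damages (equal amount): $56,370
Penalty days: min(54, 60) = 54
Waiting-time penalty: 54 × $920 = $49,680
Subtotal: $56,370 + $56,370 + $49,680 = $162,420
Attorney fees: 10% of $162,420 = $16,242
Total award: $162,420 + $16,242 = $178,662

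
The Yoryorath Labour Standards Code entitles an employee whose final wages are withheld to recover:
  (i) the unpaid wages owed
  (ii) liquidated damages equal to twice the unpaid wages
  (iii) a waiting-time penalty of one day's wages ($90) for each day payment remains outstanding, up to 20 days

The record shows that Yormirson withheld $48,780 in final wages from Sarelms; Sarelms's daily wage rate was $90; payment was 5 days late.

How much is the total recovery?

Total award: $146,790

Doubled: 2 × $48,780 = $97,560
Penalty days: min(5, 20) = 5
Waiting-time penalty: 5 × $90 = $450
Total award: $48,780 + $97,560 + $450 = $146,790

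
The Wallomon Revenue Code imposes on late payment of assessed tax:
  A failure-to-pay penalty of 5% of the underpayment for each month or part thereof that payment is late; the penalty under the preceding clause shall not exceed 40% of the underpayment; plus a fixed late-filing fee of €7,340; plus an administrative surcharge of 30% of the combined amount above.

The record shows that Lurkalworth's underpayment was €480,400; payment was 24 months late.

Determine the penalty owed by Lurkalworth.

Penalty: €259,350

Accrued rate: 5% × 24 = 120%, capped at 40% → 40%
Failure-to-pay penalty: 40% of €480,400 = €192,160
Penalty before surcharge: €192,160 + €7,340 = €199,500
Administrative surcharge: 30% of €199,500 = €59,850
Total penalty: €199,500 + €59,850 = €259,350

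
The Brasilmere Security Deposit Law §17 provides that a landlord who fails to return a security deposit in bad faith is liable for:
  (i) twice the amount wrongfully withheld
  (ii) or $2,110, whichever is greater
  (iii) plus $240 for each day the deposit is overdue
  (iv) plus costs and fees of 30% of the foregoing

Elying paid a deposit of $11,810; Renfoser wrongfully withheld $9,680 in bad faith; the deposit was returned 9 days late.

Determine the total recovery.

Doubled: 2 × $9,680 = $19,360
Minimum $2,110: $19,360 meets the minimum, no increase.
Late-return penalty: 9 × $240 = $2,160
Damages plus late penalty: $19,360 + $2,160 = $21,520
Costs and fees: 30% of $21,520 = $6,456
Total recovery: $21,520 + $6,456 = $27,976

Recovery: $27,976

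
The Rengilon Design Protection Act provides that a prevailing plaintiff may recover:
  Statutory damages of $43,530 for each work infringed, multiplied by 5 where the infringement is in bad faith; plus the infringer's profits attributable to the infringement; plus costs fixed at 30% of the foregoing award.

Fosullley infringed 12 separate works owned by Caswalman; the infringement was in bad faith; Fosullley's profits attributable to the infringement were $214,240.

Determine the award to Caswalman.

Statutory damages: 12 × $43,530 = $522,360
Multiplied by 5: 5 × $522,360 = $2,611,800
Combined award: $2,611,800 + $214,240 = $2,826,040
Costs: 30% of $2,826,040 = $847,812
Award plus costs: $2,826,040 + $847,812 = $3,673,852

$3,673,852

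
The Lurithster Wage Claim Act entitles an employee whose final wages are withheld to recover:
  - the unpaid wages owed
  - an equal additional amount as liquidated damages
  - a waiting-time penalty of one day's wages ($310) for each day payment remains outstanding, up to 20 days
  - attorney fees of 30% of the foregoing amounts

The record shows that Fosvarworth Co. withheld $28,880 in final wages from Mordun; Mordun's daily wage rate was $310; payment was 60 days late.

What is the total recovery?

Total award: $83,148

Liquidated damages (equal amount): $28,880
Penalty days: min(60, 20) = 20
Waiting-time penalty: 20 × $310 = $6,200
Subtotal: $28,880 + $28,880 + $6,200 = $63,960
Attorney fees: 30% of $63,960 = $19,188
Total award: $63,960 + $19,188 = $83,148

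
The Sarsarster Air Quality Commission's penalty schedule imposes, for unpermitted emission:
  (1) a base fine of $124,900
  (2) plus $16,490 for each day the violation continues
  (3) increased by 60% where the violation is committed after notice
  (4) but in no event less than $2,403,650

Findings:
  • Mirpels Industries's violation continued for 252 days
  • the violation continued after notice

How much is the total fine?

$6,848,608

Per-day component: 252 × $16,490 = $4,155,480
Base plus per-day: $124,900 + $4,155,480 = $4,280,380
Enhancement: 60% of $4,280,380 = $2,568,228
Enhanced fine: $4,280,380 + $2,568,228 = $6,848,608
Minimum $2,403,650: $6,848,608 meets the minimum, no increase.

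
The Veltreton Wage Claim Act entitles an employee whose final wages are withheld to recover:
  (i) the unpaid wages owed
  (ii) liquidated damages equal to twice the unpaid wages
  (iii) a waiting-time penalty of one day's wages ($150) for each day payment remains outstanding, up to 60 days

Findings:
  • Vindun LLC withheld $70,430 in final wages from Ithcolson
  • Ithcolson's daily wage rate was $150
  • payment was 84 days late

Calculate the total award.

Total award: $220,290

Doubled: 2 × $70,430 = $140,860
Penalty days: min(84, 60) = 60
Waiting-time penalty: 60 × $150 = $9,000
Total award: $70,430 + $140,860 + $9,000 = $220,290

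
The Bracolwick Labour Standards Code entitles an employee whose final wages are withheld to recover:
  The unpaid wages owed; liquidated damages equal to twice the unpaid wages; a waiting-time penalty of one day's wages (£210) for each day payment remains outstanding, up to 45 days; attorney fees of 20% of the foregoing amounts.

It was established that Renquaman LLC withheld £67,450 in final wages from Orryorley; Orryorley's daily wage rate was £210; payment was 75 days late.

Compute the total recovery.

£254,160

Doubled: 2 × £67,450 = £134,900
Penalty days: min(75, 45) = 45
Waiting-time penalty: 45 × £210 = £9,450
Subtotal: £67,450 + £134,900 + £9,450 = £211,800
Attorney fees: 20% of £211,800 = £42,360
Total award: £211,800 + £42,360 = £254,160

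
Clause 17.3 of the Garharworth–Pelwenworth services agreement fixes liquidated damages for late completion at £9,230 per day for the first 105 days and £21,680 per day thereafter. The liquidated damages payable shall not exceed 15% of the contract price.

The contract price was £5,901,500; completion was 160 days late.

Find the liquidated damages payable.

£885,225

First 105 days: 105 × £9,230 = £969,150
Remaining days: (160 − 105) × £21,680 = £1,192,400
Accrued per-day damages: £969,150 + £1,192,400 = £2,161,550
Cap: 15% of £5,901,500 = £885,225
Cap at £885,225: £2,161,550 exceeds the cap → £885,225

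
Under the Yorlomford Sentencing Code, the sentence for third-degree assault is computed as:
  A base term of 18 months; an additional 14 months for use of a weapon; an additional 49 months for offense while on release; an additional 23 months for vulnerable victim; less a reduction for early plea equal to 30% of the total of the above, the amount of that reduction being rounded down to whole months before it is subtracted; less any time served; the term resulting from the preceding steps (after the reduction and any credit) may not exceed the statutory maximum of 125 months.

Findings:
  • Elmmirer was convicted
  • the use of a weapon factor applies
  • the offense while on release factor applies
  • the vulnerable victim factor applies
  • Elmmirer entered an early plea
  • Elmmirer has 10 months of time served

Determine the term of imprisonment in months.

63 months

Use of a weapon enhancement: +14 months
Offense while on release enhancement: +49 months
Vulnerable victim enhancement: +23 months
Adjusted term: 18 months + 14 months + 49 months + 23 months = 104 months
Early plea reduction: 30% of 104 months = 31 months (rounded down)
After reduction: 104 − 31 = 73 months
Less time served: 73 months − 10 months = 63 months
Cap at 125 months: 63 months is within the cap, no reduction.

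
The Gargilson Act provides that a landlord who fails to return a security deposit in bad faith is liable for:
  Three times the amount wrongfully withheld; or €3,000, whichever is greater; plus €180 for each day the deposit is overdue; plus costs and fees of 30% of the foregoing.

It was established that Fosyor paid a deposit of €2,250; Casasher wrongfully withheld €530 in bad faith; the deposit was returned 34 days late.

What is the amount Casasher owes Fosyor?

€11,856

Trebled: 3 × €530 = €1,590
Minimum €3,000: €1,590 is below the minimum → €3,000
Late-return penalty: 34 × €180 = €6,120
Damages plus late penalty: €3,000 + €6,120 = €9,120
Costs and fees: 30% of €9,120 = €2,736
Total recovery: €9,120 + €2,736 = €11,856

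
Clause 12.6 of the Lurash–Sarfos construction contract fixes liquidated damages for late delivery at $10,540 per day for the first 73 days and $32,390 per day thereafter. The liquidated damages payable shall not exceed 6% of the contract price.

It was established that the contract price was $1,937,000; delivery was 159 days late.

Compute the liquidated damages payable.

Liquidated damages: $116,220

First 73 days: 73 × $10,540 = $769,420
Remaining days: (159 − 73) × $32,390 = $2,785,540
Accrued per-day damages: $769,420 + $2,785,540 = $3,554,960
Cap: 6% of $1,937,000 = $116,220
Cap at $116,220: $3,554,960 exceeds the cap → $116,220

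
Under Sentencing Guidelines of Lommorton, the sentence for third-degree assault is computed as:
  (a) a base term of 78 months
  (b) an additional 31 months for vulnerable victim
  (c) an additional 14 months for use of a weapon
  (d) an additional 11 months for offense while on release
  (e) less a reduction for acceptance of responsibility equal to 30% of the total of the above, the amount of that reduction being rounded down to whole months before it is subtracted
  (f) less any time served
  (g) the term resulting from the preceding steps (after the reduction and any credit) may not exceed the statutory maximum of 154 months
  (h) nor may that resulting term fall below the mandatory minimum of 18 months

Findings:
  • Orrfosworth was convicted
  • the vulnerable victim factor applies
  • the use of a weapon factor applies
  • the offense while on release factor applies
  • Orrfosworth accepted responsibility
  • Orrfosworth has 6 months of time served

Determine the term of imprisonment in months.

Vulnerable victim enhancement: +31 months
Use of a weapon enhancement: +14 months
Offense while on release enhancement: +11 months
Adjusted term: 78 months + 31 months + 14 months + 11 months = 134 months
Acceptance of responsibility reduction: 30% of 134 months = 40 months (rounded down)
After reduction: 134 − 40 = 94 months
Less time served: 94 months − 6 months = 88 months
Cap at 154 months: 88 months is within the cap, no reduction.
Minimum 18 months: 88 months meets the minimum, no increase.

Sentence: 88 months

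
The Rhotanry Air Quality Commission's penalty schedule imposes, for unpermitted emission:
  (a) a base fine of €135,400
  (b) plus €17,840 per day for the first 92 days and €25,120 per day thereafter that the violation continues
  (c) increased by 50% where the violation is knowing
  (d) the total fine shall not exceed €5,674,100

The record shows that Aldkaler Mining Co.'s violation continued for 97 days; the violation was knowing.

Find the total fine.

First 92 days: 92 × €17,840 = €1,641,280
Remaining days: (97 − 92) × €25,120 = €125,600
Per-day component: €1,641,280 + €125,600 = €1,766,880
Base plus per-day: €135,400 + €1,766,880 = €1,902,280
Enhancement: 50% of €1,902,280 = €951,140
Enhanced fine: €1,902,280 + €951,140 = €2,853,420
Cap at €5,674,100: €2,853,420 is within the cap, no reduction.

Civil penalty: €2,853,420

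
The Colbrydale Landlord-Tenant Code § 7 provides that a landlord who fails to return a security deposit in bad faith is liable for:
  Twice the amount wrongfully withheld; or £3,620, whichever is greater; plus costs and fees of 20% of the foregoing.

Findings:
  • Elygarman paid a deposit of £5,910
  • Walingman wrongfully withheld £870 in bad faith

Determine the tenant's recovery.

Doubled: 2 × £870 = £1,740
Minimum £3,620: £1,740 is below the minimum → £3,620
Costs and fees: 20% of £3,620 = £724
Total recovery: £3,620 + £724 = £4,344

£4,344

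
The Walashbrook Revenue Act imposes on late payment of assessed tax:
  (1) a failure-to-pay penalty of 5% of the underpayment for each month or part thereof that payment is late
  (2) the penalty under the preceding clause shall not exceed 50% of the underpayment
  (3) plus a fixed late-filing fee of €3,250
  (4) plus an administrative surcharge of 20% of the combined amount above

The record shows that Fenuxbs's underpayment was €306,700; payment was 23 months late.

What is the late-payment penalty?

Accrued rate: 5% × 23 = 115%, capped at 50% → 50%
Failure-to-pay penalty: 50% of €306,700 = €153,350
Penalty before surcharge: €153,350 + €3,250 = €156,600
Administrative surcharge: 20% of €156,600 = €31,320
Total penalty: €156,600 + €31,320 = €187,920

Penalty: €187,920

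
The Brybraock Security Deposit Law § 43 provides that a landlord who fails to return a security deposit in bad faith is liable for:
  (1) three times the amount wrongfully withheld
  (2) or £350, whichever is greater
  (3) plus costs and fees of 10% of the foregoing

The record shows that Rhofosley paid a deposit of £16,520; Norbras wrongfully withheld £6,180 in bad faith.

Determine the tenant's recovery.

Trebled: 3 × £6,180 = £18,540
Minimum £350: £18,540 meets the minimum, no increase.
Costs and fees: 10% of £18,540 = £1,854
Total recovery: £18,540 + £1,854 = £20,394

Recovery: £20,394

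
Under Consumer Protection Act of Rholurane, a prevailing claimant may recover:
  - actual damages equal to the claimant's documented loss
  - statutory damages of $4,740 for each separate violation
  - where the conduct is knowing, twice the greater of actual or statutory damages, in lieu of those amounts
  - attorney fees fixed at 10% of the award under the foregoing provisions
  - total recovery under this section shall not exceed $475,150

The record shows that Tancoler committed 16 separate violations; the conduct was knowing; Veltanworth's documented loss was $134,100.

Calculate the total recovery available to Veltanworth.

Statutory damages: 16 × $4,740 = $75,840
Greater of actual damages ($134,100) or statutory damages ($75,840): $134,100
Doubled: 2 × $134,100 = $268,200
Attorney fees: 10% of $268,200 = $26,820
Total before cap: $268,200 + $26,820 = $295,020
Cap at $475,150: $295,020 is within the cap, no reduction.

$295,020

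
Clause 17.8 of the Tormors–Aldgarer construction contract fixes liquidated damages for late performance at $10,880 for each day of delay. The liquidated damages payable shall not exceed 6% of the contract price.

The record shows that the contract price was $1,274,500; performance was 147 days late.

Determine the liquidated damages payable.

Per-day damages: 147 × $10,880 = $1,599,360
Cap: 6% of $1,274,500 = $76,470
Cap at $76,470: $1,599,360 exceeds the cap → $76,470

Liquidated damages: $76,470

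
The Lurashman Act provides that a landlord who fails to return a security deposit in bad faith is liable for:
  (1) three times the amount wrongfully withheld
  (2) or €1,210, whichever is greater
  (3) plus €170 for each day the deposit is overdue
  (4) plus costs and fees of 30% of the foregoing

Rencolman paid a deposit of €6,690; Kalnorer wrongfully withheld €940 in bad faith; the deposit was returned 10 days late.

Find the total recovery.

€5,876

Trebled: 3 × €940 = €2,820
Minimum €1,210: €2,820 meets the minimum, no increase.
Late-return penalty: 10 × €170 = €1,700
Damages plus late penalty: €2,820 + €1,700 = €4,520
Costs and fees: 30% of €4,520 = €1,356
Total recovery: €4,520 + €1,356 = €5,876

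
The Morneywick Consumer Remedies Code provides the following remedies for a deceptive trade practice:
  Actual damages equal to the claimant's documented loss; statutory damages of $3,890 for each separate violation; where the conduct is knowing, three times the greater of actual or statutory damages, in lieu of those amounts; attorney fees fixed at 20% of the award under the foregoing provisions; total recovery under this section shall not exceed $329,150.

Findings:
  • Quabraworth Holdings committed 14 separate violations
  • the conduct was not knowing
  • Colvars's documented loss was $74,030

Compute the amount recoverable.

$154,188

Statutory damages: 14 × $3,890 = $54,460
Conduct not knowing: the in-lieu enhancement does not apply.
Actual plus statutory damages: $74,030 + $54,460 = $128,490
Attorney fees: 20% of $128,490 = $25,698
Total before cap: $128,490 + $25,698 = $154,188
Cap at $329,150: $154,188 is within the cap, no reduction.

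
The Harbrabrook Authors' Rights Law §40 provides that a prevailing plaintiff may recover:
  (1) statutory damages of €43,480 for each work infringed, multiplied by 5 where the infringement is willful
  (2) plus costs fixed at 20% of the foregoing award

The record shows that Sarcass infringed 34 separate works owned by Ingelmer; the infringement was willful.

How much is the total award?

Statutory damages: 34 × €43,480 = €1,478,320
Multiplied by 5: 5 × €1,478,320 = €7,391,600
Costs: 20% of €7,391,600 = €1,478,320
Award plus costs: €7,391,600 + €1,478,320 = €8,869,920

Award: €8,869,920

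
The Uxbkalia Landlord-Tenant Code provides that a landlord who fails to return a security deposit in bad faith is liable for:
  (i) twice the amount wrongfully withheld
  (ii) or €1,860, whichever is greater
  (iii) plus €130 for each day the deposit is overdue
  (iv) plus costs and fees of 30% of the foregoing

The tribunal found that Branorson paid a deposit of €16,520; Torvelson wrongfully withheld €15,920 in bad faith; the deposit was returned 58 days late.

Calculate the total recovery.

Doubled: 2 × €15,920 = €31,840
Minimum €1,860: €31,840 meets the minimum, no increase.
Late-return penalty: 58 × €130 = €7,540
Damages plus late penalty: €31,840 + €7,540 = €39,380
Costs and fees: 30% of €39,380 = €11,814
Total recovery: €39,380 + €11,814 = €51,194

€51,194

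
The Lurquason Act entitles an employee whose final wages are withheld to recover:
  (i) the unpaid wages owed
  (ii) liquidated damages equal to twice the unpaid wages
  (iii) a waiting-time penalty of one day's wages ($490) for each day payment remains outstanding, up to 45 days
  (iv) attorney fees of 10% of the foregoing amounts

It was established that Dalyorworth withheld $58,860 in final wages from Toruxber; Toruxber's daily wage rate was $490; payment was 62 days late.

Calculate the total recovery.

Doubled: 2 × $58,860 = $117,720
Penalty days: min(62, 45) = 45
Waiting-time penalty: 45 × $490 = $22,050
Subtotal: $58,860 + $117,720 + $22,050 = $198,630
Attorney fees: 10% of $198,630 = $19,863
Total award: $198,630 + $19,863 = $218,493

$218,493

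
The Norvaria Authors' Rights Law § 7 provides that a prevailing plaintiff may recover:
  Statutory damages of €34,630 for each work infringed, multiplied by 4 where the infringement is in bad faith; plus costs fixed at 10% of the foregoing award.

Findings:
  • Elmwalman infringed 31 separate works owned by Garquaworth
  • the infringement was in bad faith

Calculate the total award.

€4,723,532

Statutory damages: 31 × €34,630 = €1,073,530
Multiplied by 4: 4 × €1,073,530 = €4,294,120
Costs: 10% of €4,294,120 = €429,412
Award plus costs: €4,294,120 + €429,412 = €4,723,532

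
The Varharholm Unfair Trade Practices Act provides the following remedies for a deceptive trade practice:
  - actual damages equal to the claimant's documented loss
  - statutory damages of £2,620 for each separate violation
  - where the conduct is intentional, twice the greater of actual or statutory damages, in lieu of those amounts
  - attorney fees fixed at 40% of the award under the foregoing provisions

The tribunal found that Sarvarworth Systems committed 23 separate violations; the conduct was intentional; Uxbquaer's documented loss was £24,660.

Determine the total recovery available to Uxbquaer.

Total recovery: £168,728

Statutory damages: 23 × £2,620 = £60,260
Greater of actual damages (£24,660) or statutory damages (£60,260): £60,260
Doubled: 2 × £60,260 = £120,520
Attorney fees: 40% of £120,520 = £48,208
Total recovery: £120,520 + £48,208 = £168,728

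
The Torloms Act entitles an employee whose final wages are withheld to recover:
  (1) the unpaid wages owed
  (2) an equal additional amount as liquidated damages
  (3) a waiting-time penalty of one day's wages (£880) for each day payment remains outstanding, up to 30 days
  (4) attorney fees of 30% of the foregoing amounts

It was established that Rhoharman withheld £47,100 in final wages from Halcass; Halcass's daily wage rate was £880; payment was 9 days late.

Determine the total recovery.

Liquidated damages (equal amount): £47,100
Penalty days: min(9, 30) = 9
Waiting-time penalty: 9 × £880 = £7,920
Subtotal: £47,100 + £47,100 + £7,920 = £102,120
Attorney fees: 30% of £102,120 = £30,636
Total award: £102,120 + £30,636 = £132,756

£132,756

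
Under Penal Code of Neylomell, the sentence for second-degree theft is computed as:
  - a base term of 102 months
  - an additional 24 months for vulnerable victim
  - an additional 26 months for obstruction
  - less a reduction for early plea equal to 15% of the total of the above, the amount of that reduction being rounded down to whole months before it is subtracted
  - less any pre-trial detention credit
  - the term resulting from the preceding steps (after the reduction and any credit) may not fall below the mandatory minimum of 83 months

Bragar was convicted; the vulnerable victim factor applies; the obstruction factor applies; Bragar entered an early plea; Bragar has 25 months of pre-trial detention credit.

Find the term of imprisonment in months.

Vulnerable victim enhancement: +24 months
Obstruction enhancement: +26 months
Adjusted term: 102 months + 24 months + 26 months = 152 months
Early plea reduction: 15% of 152 months = 22 months (rounded down)
After reduction: 152 − 22 = 130 months
Less pre-trial detention credit: 130 months − 25 months = 105 months
Minimum 83 months: 105 months meets the minimum, no increase.

Sentence: 105 months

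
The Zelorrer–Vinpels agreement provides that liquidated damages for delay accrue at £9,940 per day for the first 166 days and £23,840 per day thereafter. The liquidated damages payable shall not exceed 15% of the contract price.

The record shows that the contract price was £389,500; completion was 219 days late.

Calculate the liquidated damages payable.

First 166 days: 166 × £9,940 = £1,650,040
Remaining days: (219 − 166) × £23,840 = £1,263,520
Accrued per-day damages: £1,650,040 + £1,263,520 = £2,913,560
Cap: 15% of £389,500 = £58,425
Cap at £58,425: £2,913,560 exceeds the cap → £58,425

£58,425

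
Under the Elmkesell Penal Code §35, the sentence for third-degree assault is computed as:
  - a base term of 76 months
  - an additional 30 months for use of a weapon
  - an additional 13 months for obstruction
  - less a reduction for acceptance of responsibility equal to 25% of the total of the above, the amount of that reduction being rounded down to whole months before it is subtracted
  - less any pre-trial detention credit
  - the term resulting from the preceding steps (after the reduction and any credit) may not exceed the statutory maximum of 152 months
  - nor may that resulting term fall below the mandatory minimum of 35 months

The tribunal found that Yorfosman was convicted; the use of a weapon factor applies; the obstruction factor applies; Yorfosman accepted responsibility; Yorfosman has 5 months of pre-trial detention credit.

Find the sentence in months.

85 months

Use of a weapon enhancement: +30 months
Obstruction enhancement: +13 months
Adjusted term: 76 months + 30 months + 13 months = 119 months
Acceptance of responsibility reduction: 25% of 119 months = 29 months (rounded down)
After reduction: 119 − 29 = 90 months
Less pre-trial detention credit: 90 months − 5 months = 85 months
Cap at 152 months: 85 months is within the cap, no reduction.
Minimum 35 months: 85 months meets the minimum, no increase.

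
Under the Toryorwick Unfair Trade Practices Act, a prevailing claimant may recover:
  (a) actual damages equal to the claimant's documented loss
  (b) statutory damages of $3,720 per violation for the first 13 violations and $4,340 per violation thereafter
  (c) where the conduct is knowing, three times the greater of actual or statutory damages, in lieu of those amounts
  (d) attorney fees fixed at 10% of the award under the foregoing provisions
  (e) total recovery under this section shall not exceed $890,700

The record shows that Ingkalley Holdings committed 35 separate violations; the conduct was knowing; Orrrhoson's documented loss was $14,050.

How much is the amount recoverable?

First 13 violations: 13 × $3,720 = $48,360
Remaining violations: (35 − 13) × $4,340 = $95,480
Statutory damages: $48,360 + $95,480 = $143,840
Greater of actual damages ($14,050) or statutory damages ($143,840): $143,840
Trebled: 3 × $143,840 = $431,520
Attorney fees: 10% of $431,520 = $43,152
Total before cap: $431,520 + $43,152 = $474,672
Cap at $890,700: $474,672 is within the cap, no reduction.

Total recovery: $474,672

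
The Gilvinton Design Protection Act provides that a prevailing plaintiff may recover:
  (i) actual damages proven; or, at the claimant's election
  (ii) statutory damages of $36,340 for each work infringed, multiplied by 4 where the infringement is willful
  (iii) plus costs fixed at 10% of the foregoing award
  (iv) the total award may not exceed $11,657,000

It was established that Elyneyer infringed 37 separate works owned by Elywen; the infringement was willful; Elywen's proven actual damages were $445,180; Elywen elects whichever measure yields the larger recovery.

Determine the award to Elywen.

Statutory damages: 37 × $36,340 = $1,344,580
Multiplied by 4: 4 × $1,344,580 = $5,378,320
Greater of actual damages ($445,180) or enhanced statutory damages ($5,378,320): $5,378,320
Costs: 10% of $5,378,320 = $537,832
Award plus costs: $5,378,320 + $537,832 = $5,916,152
Cap at $11,657,000: $5,916,152 is within the cap, no reduction.

$5,916,152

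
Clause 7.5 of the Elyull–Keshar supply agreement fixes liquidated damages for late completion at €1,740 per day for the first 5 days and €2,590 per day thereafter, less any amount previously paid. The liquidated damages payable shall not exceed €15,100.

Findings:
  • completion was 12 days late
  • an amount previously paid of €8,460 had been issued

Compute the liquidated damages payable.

€15,100

First 5 days: 5 × €1,740 = €8,700
Remaining days: (12 − 5) × €2,590 = €18,130
Accrued per-day damages: €8,700 + €18,130 = €26,830
Less amount previously paid: €26,830 − €8,460 = €18,370
Cap at €15,100: €18,370 exceeds the cap → €15,100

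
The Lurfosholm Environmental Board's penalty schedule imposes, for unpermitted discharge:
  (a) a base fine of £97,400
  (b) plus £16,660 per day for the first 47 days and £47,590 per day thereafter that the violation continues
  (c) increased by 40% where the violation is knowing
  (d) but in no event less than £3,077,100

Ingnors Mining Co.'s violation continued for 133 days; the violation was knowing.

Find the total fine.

£6,962,424

First 47 days: 47 × £16,660 = £783,020
Remaining days: (133 − 47) × £47,590 = £4,092,740
Per-day component: £783,020 + £4,092,740 = £4,875,760
Base plus per-day: £97,400 + £4,875,760 = £4,973,160
Enhancement: 40% of £4,973,160 = £1,989,264
Enhanced fine: £4,973,160 + £1,989,264 = £6,962,424
Minimum £3,077,100: £6,962,424 meets the minimum, no increase.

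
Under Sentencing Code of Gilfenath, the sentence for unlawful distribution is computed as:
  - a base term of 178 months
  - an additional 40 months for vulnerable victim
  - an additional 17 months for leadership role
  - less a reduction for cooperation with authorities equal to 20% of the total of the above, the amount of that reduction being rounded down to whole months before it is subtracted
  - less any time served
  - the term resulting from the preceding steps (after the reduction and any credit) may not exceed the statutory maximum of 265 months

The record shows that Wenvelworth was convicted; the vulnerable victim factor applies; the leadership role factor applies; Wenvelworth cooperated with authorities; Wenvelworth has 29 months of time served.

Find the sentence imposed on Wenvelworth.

Sentence: 159 months

Vulnerable victim enhancement: +40 months
Leadership role enhancement: +17 months
Adjusted term: 178 months + 40 months + 17 months = 235 months
Cooperation with authorities reduction: 20% of 235 months = 47 months (rounded down)
After reduction: 235 − 47 = 188 months
Less time served: 188 months − 29 months = 159 months
Cap at 265 months: 159 months is within the cap, no reduction.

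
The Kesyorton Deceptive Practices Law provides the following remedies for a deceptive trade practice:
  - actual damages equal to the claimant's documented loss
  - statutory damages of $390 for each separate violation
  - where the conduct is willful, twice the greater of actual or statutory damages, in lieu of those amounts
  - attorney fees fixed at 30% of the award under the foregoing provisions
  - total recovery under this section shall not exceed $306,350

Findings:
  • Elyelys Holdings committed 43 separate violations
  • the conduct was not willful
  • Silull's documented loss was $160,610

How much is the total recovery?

$230,594

Statutory damages: 43 × $390 = $16,770
Conduct not willful: the in-lieu enhancement does not apply.
Actual plus statutory damages: $160,610 + $16,770 = $177,380
Attorney fees: 30% of $177,380 = $53,214
Total before cap: $177,380 + $53,214 = $230,594
Cap at $306,350: $230,594 is within the cap, no reduction.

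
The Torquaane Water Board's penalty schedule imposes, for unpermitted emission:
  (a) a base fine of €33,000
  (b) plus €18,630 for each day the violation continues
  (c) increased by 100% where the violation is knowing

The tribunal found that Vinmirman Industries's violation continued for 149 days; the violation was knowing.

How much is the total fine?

Civil penalty: €5,617,740

Per-day component: 149 × €18,630 = €2,775,870
Base plus per-day: €33,000 + €2,775,870 = €2,808,870
Enhancement: 100% of €2,808,870 = €2,808,870
Enhanced fine: €2,808,870 + €2,808,870 = €5,617,740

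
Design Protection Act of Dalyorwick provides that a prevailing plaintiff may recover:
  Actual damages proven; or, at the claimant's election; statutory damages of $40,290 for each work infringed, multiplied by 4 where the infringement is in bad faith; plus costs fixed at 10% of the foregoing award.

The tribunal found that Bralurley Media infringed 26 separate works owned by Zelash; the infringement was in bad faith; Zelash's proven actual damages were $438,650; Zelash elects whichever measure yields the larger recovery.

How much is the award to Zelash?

$4,609,176

Statutory damages: 26 × $40,290 = $1,047,540
Multiplied by 4: 4 × $1,047,540 = $4,190,160
Greater of actual damages ($438,650) or enhanced statutory damages ($4,190,160): $4,190,160
Costs: 10% of $4,190,160 = $419,016
Award plus costs: $4,190,160 + $419,016 = $4,609,176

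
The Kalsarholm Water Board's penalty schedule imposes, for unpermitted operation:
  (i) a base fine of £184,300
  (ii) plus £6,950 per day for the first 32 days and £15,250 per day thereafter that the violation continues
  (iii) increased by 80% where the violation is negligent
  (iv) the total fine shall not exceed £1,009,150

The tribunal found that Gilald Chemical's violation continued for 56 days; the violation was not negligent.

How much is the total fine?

First 32 days: 32 × £6,950 = £222,400
Remaining days: (56 − 32) × £15,250 = £366,000
Per-day component: £222,400 + £366,000 = £588,400
Base plus per-day: £184,300 + £588,400 = £772,700
The violation was not negligent: no 80% increase.
Cap at £1,009,150: £772,700 is within the cap, no reduction.

Civil penalty: £772,700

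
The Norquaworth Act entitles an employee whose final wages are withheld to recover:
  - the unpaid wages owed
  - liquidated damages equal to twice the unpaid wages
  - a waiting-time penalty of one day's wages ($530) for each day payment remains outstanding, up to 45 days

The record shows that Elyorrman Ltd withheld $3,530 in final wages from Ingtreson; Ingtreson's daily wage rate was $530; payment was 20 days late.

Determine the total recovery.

$21,190

Doubled: 2 × $3,530 = $7,060
Penalty days: min(20, 45) = 20
Waiting-time penalty: 20 × $530 = $10,600
Total award: $3,530 + $7,060 + $10,600 = $21,190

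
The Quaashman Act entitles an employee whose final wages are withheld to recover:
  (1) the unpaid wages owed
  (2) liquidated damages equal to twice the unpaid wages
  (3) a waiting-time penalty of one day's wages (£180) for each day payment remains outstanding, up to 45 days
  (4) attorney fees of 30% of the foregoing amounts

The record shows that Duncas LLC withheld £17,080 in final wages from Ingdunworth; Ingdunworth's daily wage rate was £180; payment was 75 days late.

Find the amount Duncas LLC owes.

£77,142

Doubled: 2 × £17,080 = £34,160
Penalty days: min(75, 45) = 45
Waiting-time penalty: 45 × £180 = £8,100
Subtotal: £17,080 + £34,160 + £8,100 = £59,340
Attorney fees: 30% of £59,340 = £17,802
Total award: £59,340 + £17,802 = £77,142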